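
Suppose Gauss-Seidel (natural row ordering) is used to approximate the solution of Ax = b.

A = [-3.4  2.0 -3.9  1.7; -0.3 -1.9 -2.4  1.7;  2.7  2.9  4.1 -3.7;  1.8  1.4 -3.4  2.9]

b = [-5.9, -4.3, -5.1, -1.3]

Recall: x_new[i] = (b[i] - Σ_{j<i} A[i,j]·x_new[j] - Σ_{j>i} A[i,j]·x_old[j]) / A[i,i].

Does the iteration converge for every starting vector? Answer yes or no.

Diagonal D = diag(-3.4, -1.9, 4.1, 2.9); L, U strict lower/upper.
GS T = -(D+L)⁻¹U: row 0 first, T[0,1] = -(2)/(-3.4) = +0.5882; later rows by forward substitution.
  T[0,:] = [+0.0000 +0.5882 -1.1471 +0.5000]
  T[1,:] = [+0.0000 -0.0929 -1.0820 +0.8158]
  T[2,:] = [+0.0000 -0.3217 +1.5207 -0.0039]
  T[3,:] = [+0.0000 -0.6974 +3.0173 -0.7087]
eigenvalue magnitudes: 1.5109, 0.5249, 0.5249, 0.0000.
spectral radius ρ = 1.5109; 1.5109 > 1 ⇒ diverges.

no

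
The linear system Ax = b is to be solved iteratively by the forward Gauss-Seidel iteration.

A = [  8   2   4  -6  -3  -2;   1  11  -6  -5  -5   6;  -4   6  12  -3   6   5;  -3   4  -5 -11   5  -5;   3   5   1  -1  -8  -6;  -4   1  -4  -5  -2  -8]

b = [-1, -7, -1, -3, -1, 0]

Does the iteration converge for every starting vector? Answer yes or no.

Write A = D+L+U with D = diag(8, 11, 12, -11, -8, -8).
T_GS = -(D+L)⁻¹U: row 0 first, T[0,1] = -(2)/(8) = -0.2500; later rows by forward substitution.
  T[0,:] = [+0.0000  -0.2500  -0.5000  +0.7500  +0.3750  +0.2500]
  T[1,:] = [+0.0000  +0.0227  +0.5909  +0.3864  +0.4205  -0.5682]
  T[2,:] = [+0.0000  -0.0947  -0.4621  +0.3068  -0.5852  -0.0492]
  T[3,:] = [+0.0000  +0.1195  +0.5613  -0.2035  +0.7712  -0.7070]
  T[4,:] = [+0.0000  -0.1063  +0.0539  +0.5865  +0.2339  -0.9291]
  T[5,:] = [+0.0000  +0.1271  +0.1906  -0.4995  -0.3828  +0.5027]
|roots of det(T-λI)|: 1.3962, 0.9397, 0.2539, 0.2539, 0.0687, 0.0000.
ρ(T) = max|λ| = 1.3962; 1.3962 > 1: divergent.

no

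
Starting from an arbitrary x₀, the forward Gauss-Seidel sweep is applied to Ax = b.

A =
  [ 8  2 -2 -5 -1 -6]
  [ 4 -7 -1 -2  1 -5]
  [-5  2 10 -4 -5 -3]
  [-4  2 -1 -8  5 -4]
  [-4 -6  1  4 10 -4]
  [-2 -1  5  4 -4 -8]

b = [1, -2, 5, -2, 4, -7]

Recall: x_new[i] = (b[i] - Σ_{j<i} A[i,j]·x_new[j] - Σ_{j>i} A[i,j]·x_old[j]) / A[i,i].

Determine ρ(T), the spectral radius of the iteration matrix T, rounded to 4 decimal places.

1.2805

Diagonal D = diag(8, -7, 10, -8, 10, -8); L, U strict lower/upper.
Gauss-Seidel: T = -(D+L)⁻¹U, row 0 first, T[0,3] = -(-5)/(8) = +0.6250; later rows by forward substitution.
  T[0,:] = [+0.0000 -0.2500 +0.2500 +0.6250 +0.1250 +0.7500]
  T[1,:] = [+0.0000 -0.1429 +0.0000 +0.0714 +0.2143 -0.2857]
  T[2,:] = [+0.0000 -0.0964 +0.1250 +0.6982 +0.5196 +0.7321]
  T[3,:] = [+0.0000 +0.1013 -0.1406 -0.3819 +0.5511 -1.0379]
  T[4,:] = [+0.0000 -0.2166 +0.1438 +0.3758 -0.0938 +0.8705]
  T[5,:] = [+0.0000 +0.1791 -0.1266 -0.1077 +0.5892 -0.6484]
eigenvalue magnitudes: 1.2805, 0.4301, 0.1953, 0.1953, 0.0425, 0.0000.
ρ = 1.2805; 1.2805 > 1: divergent.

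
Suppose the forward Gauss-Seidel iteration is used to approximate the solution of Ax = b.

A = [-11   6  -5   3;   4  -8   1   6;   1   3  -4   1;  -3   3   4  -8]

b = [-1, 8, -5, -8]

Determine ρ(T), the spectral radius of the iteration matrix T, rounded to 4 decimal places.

Diagonal D = diag(-11, -8, -4, -8); L, U strict lower/upper.
Gauss-Seidel: T = -(D+L)⁻¹U, row 0 first, T[0,3] = -(3)/(-11) = +0.2727; later rows by forward substitution.
  T[0,:] = [+0.0000 +0.5455 -0.4545 +0.2727]
  T[1,:] = [+0.0000 +0.2727 -0.1023 +0.8864]
  T[2,:] = [+0.0000 +0.3409 -0.1903 +0.9830]
  T[3,:] = [+0.0000 +0.0682 +0.0369 +0.7216]
|λ(T)| sorted: 0.8586, 0.1178, 0.0632, 0.0000.
ρ = 0.8586; 0.8586 < 1: convergent.

0.8586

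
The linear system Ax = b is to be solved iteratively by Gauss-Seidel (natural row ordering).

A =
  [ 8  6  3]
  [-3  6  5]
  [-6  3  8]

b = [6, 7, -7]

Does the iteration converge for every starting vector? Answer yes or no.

yes

Split A = D + L + U, D = diag(8, 6, 8).
Gauss-Seidel: T = -(D+L)⁻¹U, row 0 first, T[0,1] = -(6)/(8) = -0.7500; later rows by forward substitution.
  T[0,:] = [+0.0000, -0.7500, -0.3750]
  T[1,:] = [+0.0000, -0.3750, -1.0208]
  T[2,:] = [+0.0000, -0.4219, +0.1016]
eigenvalue magnitudes: 0.8349, 0.5615, 0.0000.
spectral radius ρ = 0.8349; 0.8349 < 1 ⇒ converges.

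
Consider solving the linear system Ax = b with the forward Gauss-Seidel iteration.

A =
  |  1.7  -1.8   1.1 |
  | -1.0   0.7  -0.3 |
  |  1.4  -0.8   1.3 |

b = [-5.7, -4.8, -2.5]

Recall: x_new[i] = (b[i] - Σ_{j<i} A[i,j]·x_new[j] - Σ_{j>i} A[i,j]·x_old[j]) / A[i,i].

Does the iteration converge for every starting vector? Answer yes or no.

no

Let D = diag(1.7, 0.7, 1.3); L, U the strict triangles.
Gauss-Seidel: T = -(D+L)⁻¹U, row 0 first, T[0,1] = -(-1.8)/(1.7) = +1.0588; later rows by forward substitution.
  T[0,:] = [+0.0000 +1.0588 -0.6471]
  T[1,:] = [+0.0000 +1.5126 -0.4958]
  T[2,:] = [+0.0000 -0.2094 +0.3917]
|λ(T)| sorted: 1.5986, 0.3057, 0.0000.
ρ = 1.5986; 1.5986 > 1, so it fails to converge.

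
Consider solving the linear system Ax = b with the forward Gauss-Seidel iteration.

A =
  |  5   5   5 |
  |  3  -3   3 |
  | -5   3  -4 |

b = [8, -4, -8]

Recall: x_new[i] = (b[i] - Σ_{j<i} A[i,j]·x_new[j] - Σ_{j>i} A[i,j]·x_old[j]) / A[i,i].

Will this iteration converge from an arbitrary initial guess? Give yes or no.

no

Diagonal D = diag(5, -3, -4); L, U strict lower/upper.
T_GS = -(D+L)⁻¹U: row 0 first, T[0,1] = -(5)/(5) = -1.0000; later rows by forward substitution.
  T[0,:] = [+0.0000  -1.0000  -1.0000]
  T[1,:] = [+0.0000  -1.0000  -0.0000]
  T[2,:] = [+0.0000  +0.5000  +1.2500]
|λ(T)| sorted: 1.2500, 1.0000, 0.0000.
ρ = 1.2500; 1.2500 > 1 ⇒ diverges.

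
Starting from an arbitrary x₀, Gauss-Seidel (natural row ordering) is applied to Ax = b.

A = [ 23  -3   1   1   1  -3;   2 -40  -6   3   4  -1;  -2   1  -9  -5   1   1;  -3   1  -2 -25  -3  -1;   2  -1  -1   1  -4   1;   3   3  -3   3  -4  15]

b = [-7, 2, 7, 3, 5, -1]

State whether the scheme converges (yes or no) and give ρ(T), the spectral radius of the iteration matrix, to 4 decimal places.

yes, ρ = 0.2397

Write A = D+L+U with D = diag(23, -40, -9, -25, -4, 15).
T_GS = -(D+L)⁻¹U: row 0 first, T[0,3] = -(1)/(23) = -0.0435; later rows by forward substitution.
  T[0,:] = [+0.0000, +0.1304, -0.0435, -0.0435, -0.0435, +0.1304]
  T[1,:] = [+0.0000, +0.0065, -0.1522, +0.0728, +0.0978, -0.0185]
  T[2,:] = [+0.0000, -0.0283, -0.0072, -0.5378, +0.1316, +0.0801]
  T[3,:] = [+0.0000, -0.0131, -0.0003, +0.0512, -0.1214, -0.0628]
  T[4,:] = [+0.0000, +0.0674, +0.0180, +0.1073, -0.1095, +0.2841]
  T[5,:] = [+0.0000, -0.0125, +0.0426, -0.0950, +0.0106, +0.0819]
moduli |λ_i(T)| = 0.2397, 0.1387, 0.1387, 0.1189, 0.1189, 0.0000.
ρ(T) = max|λ| = 0.2397; 0.2397 < 1, so it converges for any x₀.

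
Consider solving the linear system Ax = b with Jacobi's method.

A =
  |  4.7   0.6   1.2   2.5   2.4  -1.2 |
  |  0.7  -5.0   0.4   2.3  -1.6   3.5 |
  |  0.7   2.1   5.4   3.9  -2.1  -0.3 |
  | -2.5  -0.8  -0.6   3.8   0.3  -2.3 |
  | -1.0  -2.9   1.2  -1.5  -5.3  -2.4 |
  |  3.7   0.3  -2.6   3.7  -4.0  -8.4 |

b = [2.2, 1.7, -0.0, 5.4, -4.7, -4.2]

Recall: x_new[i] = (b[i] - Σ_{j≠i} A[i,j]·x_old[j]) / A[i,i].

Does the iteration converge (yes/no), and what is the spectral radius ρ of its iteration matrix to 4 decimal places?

A = D + L + U where D = diag(4.7, -5, 5.4, 3.8, -5.3, -8.4).
Jacobi: T = -D⁻¹(L+U), T[5,0] = -(3.7)/(-8.4) = +0.4405; T[5,5] = 0.
  T[0,:] = [+0.0000, -0.1277, -0.2553, -0.5319, -0.5106, +0.2553]
  T[1,:] = [+0.1400, +0.0000, +0.0800, +0.4600, -0.3200, +0.7000]
  T[2,:] = [-0.1296, -0.3889, +0.0000, -0.7222, +0.3889, +0.0556]
  T[3,:] = [+0.6579, +0.2105, +0.1579, +0.0000, -0.0789, +0.6053]
  T[4,:] = [-0.1887, -0.5472, +0.2264, -0.2830, +0.0000, -0.4528]
  T[5,:] = [+0.4405, +0.0357, -0.3095, +0.4405, -0.4762, +0.0000]
eigenvalue magnitudes: 1.3683, 0.7185, 0.7185, 0.5379, 0.4666, 0.4666.
spectral radius ρ = 1.3683; 1.3683 > 1 ⇒ diverges.

no, ρ = 1.3683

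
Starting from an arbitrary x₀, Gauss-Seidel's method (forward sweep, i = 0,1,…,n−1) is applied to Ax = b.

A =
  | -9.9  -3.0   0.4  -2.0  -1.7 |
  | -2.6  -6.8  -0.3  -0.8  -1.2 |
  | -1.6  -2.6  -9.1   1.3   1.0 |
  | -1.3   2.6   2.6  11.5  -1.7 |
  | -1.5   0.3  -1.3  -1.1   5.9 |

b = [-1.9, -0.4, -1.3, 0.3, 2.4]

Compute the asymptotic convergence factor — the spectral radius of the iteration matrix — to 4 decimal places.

Let D = diag(-9.9, -6.8, -9.1, 11.5, 5.9); L, U the strict triangles.
Gauss-Seidel: T = -(D+L)⁻¹U, row 0 first, T[0,4] = -(-1.7)/(-9.9) = -0.1717; later rows by forward substitution.
  T[0,:] = [+0.0000  -0.3030  +0.0404  -0.2020  -0.1717]
  T[1,:] = [+0.0000  +0.1159  -0.0596  -0.0404  -0.1108]
  T[2,:] = [+0.0000  +0.0202  +0.0099  +0.1899  +0.1717]
  T[3,:] = [+0.0000  -0.0650  +0.0158  -0.0566  +0.1146]
  T[4,:] = [+0.0000  -0.0906  +0.0184  -0.0180  +0.0212]
moduli |λ_i(T)| = 0.2259, 0.0790, 0.0790, 0.0509, 0.0000.
ρ = 0.2259; 0.2259 < 1: convergent.

0.2259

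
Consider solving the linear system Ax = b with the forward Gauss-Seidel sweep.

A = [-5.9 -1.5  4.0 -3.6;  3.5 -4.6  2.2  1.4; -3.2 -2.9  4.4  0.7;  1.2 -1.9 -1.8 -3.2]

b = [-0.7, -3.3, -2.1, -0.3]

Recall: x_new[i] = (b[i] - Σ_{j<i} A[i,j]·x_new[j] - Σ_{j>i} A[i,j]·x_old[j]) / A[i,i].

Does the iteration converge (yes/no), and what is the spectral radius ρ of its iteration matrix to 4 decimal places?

Write A = D+L+U with D = diag(-5.9, -4.6, 4.4, -3.2).
Gauss-Seidel: T = -(D+L)⁻¹U, row 0 first, T[0,2] = -(4)/(-5.9) = +0.6780; later rows by forward substitution.
  T[0,:] = [+0.0000, -0.2542, +0.6780, -0.6102]
  T[1,:] = [+0.0000, -0.1934, +0.9941, -0.1599]
  T[2,:] = [+0.0000, -0.3124, +1.1483, -0.7082]
  T[3,:] = [+0.0000, +0.1952, -0.9819, +0.2645]
|eigenvalues of T|: 1.4463, 0.2021, 0.0248, 0.0000.
ρ = 1.4463; 1.4463 > 1: divergent.

no, ρ = 1.4463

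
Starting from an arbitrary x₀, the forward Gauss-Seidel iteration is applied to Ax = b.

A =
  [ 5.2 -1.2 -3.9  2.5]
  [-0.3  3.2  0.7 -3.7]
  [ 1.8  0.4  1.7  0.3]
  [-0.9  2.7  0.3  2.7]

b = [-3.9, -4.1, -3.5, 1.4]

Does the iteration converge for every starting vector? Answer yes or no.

Write A = D+L+U with D = diag(5.2, 3.2, 1.7, 2.7).
Gauss-Seidel: T = -(D+L)⁻¹U, row 0 first, T[0,3] = -(2.5)/(5.2) = -0.4808; later rows by forward substitution.
  T[0,:] = [+0.0000, +0.2308, +0.7500, -0.4808]
  T[1,:] = [+0.0000, +0.0216, -0.1484, +1.1112]
  T[2,:] = [+0.0000, -0.2494, -0.7592, +0.0711]
  T[3,:] = [+0.0000, +0.0830, +0.4828, -1.2793]
eigenvalue magnitudes: 1.5099, 0.5109, 0.0038, 0.0000.
ρ = 1.5099; 1.5099 > 1: divergent.

no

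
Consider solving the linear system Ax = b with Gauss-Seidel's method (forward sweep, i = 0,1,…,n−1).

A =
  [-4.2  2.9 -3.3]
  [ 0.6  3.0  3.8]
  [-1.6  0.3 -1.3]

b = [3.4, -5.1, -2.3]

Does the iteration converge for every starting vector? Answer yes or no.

no

Diagonal D = diag(-4.2, 3, -1.3); L, U strict lower/upper.
GS T = -(D+L)⁻¹U: row 0 first, T[0,1] = -(2.9)/(-4.2) = +0.6905; later rows by forward substitution.
  T[0,:] = [+0.0000  +0.6905  -0.7857]
  T[1,:] = [+0.0000  -0.1381  -1.1095]
  T[2,:] = [+0.0000  -0.8817  +0.7110]
eigenvalue magnitudes: 1.3628, 0.7899, 0.0000.
ρ = 1.3628; 1.3628 > 1, so it fails to converge.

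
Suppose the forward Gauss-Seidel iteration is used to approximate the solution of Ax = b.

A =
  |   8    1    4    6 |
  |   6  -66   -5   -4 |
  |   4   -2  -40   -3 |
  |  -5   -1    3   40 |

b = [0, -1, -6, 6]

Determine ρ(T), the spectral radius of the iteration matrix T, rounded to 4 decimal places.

Split A = D + L + U, D = diag(8, -66, -40, 40).
Gauss-Seidel: T = -(D+L)⁻¹U, row 0 first, T[0,1] = -(1)/(8) = -0.1250; later rows by forward substitution.
  T[0,:] = [+0.0000 -0.1250 -0.5000 -0.7500]
  T[1,:] = [+0.0000 -0.0114 -0.1212 -0.1288]
  T[2,:] = [+0.0000 -0.0119 -0.0439 -0.1436]
  T[3,:] = [+0.0000 -0.0150 -0.0622 -0.0862]
|eigenvalues of T|: 0.1827, 0.0220, 0.0220, 0.0000.
ρ(T) = max|λ| = 0.1827; 0.1827 < 1: convergent.

0.1827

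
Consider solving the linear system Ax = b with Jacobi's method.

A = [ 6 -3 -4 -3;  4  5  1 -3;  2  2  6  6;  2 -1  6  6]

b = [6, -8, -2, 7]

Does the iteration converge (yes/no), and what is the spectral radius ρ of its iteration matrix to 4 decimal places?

no, ρ = 1.1550

Let D = diag(6, 5, 6, 6); L, U the strict triangles.
Jacobi: T = -D⁻¹(L+U), T[1,0] = -(4)/(5) = -0.8000; T[1,1] = 0.
  T[0,:] = [+0.0000  +0.5000  +0.6667  +0.5000]
  T[1,:] = [-0.8000  +0.0000  -0.2000  +0.6000]
  T[2,:] = [-0.3333  -0.3333  +0.0000  -1.0000]
  T[3,:] = [-0.3333  +0.1667  -1.0000  +0.0000]
|roots of det(T-λI)|: 1.1550, 0.7970, 0.7970, 0.6891.
ρ(T) = max|λ| = 1.1550; 1.1550 > 1: divergent.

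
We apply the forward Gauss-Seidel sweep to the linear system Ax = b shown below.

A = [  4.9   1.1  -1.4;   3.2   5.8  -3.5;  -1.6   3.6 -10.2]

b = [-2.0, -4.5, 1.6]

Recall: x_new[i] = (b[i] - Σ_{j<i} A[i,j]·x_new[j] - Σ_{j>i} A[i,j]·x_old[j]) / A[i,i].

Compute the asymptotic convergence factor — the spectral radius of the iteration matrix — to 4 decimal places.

0.3059

Let D = diag(4.9, 5.8, -10.2); L, U the strict triangles.
T_GS = -(D+L)⁻¹U: row 0 first, T[0,1] = -(1.1)/(4.9) = -0.2245; later rows by forward substitution.
  T[0,:] = [+0.0000  -0.2245  +0.2857]
  T[1,:] = [+0.0000  +0.1239  +0.4458]
  T[2,:] = [+0.0000  +0.0789  +0.1125]
moduli |λ_i(T)| = 0.3059, 0.0695, 0.0000.
ρ(T) = max|λ| = 0.3059; 0.3059 < 1: convergent.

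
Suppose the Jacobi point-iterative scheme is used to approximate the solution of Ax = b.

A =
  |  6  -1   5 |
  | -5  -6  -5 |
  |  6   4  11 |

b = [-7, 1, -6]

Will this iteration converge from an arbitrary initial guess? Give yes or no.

yes

Diagonal D = diag(6, -6, 11); L, U strict lower/upper.
T_J = -D⁻¹(L+U): T[1,0] = -(-5)/(-6) = -0.8333; T[1,1] = 0.
  T[0,:] = [+0.0000  +0.1667  -0.8333]
  T[1,:] = [-0.8333  +0.0000  -0.8333]
  T[2,:] = [-0.5455  -0.3636  +0.0000]
|λ(T)| sorted: 0.9025, 0.5394, 0.3631.
spectral radius ρ = 0.9025; 0.9025 < 1 ⇒ converges.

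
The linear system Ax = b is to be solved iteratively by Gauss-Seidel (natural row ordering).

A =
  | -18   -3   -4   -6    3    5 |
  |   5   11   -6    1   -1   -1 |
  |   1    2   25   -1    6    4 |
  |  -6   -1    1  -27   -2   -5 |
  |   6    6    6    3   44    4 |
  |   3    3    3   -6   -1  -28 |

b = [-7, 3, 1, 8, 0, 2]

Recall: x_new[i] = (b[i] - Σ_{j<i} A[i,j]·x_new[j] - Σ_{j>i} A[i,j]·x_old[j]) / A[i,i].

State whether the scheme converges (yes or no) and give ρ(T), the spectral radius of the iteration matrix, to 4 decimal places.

Split A = D + L + U, D = diag(-18, 11, 25, -27, 44, -28).
GS T = -(D+L)⁻¹U: row 0 first, T[0,1] = -(-3)/(-18) = -0.1667; later rows by forward substitution.
  T[0,:] = [+0.0000  -0.1667  -0.2222  -0.3333  +0.1667  +0.2778]
  T[1,:] = [+0.0000  +0.0758  +0.6465  +0.0606  +0.0152  -0.0354]
  T[2,:] = [+0.0000  +0.0006  -0.0428  +0.0485  -0.2479  -0.1683]
  T[3,:] = [+0.0000  +0.0343  +0.0239  +0.0736  -0.1209  -0.2518]
  T[4,:] = [+0.0000  +0.0100  -0.0536  +0.0256  +0.0172  -0.0838]
  T[5,:] = [+0.0000  -0.0174  +0.0377  -0.0407  +0.0182  +0.0649]
eigenvalue magnitudes: 0.1766, 0.1464, 0.0896, 0.0896, 0.0126, 0.0000.
ρ = 0.1766; 0.1766 < 1: convergent.

yes, ρ = 0.1766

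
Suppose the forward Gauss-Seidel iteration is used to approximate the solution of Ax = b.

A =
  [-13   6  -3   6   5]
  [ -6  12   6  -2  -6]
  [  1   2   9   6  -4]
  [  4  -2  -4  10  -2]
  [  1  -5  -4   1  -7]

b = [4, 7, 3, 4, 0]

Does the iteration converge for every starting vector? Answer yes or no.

yes

Write A = D+L+U with D = diag(-13, 12, 9, 10, -7).
GS T = -(D+L)⁻¹U: row 0 first, T[0,3] = -(6)/(-13) = +0.4615; later rows by forward substitution.
  T[0,:] = [+0.0000, +0.4615, -0.2308, +0.4615, +0.3846]
  T[1,:] = [+0.0000, +0.2308, -0.6154, +0.3974, +0.6923]
  T[2,:] = [+0.0000, -0.1026, +0.1624, -0.8063, +0.2479]
  T[3,:] = [+0.0000, -0.1795, +0.0342, -0.4276, +0.2838]
  T[4,:] = [+0.0000, -0.0659, +0.3187, +0.1817, -0.5407]
moduli |λ_i(T)| = 0.9216, 0.3848, 0.3848, 0.0322, 0.0000.
ρ(T) = max|λ| = 0.9216; 0.9216 < 1 ⇒ converges.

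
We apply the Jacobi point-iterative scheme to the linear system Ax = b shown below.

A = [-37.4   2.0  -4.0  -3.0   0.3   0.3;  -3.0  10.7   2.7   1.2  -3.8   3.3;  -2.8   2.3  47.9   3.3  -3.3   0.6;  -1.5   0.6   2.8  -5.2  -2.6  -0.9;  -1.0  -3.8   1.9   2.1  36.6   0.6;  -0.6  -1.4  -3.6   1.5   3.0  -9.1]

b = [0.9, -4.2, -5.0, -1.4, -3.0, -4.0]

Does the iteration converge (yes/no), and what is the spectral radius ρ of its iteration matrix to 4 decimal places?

yes, ρ = 0.4064

Split A = D + L + U, D = diag(-37.4, 10.7, 47.9, -5.2, 36.6, -9.1).
Jacobi T = -D⁻¹(L+U): T[2,4] = -(-3.3)/(47.9) = +0.0689; T[2,2] = 0.
  T[0,:] = [+0.0000 +0.0535 -0.1070 -0.0802 +0.0080 +0.0080]
  T[1,:] = [+0.2804 +0.0000 -0.2523 -0.1121 +0.3551 -0.3084]
  T[2,:] = [+0.0585 -0.0480 +0.0000 -0.0689 +0.0689 -0.0125]
  T[3,:] = [-0.2885 +0.1154 +0.5385 +0.0000 -0.5000 -0.1731]
  T[4,:] = [+0.0273 +0.1038 -0.0519 -0.0574 +0.0000 -0.0164]
  T[5,:] = [-0.0659 -0.1538 -0.3956 +0.1648 +0.3297 +0.0000]
|roots of det(T-λI)|: 0.4064, 0.3133, 0.2862, 0.2862, 0.1174, 0.0251.
spectral radius ρ = 0.4064; 0.4064 < 1 ⇒ converges.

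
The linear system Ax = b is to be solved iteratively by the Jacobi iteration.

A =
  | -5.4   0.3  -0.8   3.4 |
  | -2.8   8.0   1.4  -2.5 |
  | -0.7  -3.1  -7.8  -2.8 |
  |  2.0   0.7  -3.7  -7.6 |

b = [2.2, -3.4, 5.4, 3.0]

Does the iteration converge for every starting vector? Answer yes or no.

Let D = diag(-5.4, 8, -7.8, -7.6); L, U the strict triangles.
Jacobi T = -D⁻¹(L+U): T[0,3] = -(3.4)/(-5.4) = +0.6296; T[0,0] = 0.
  T[0,:] = [+0.0000, +0.0556, -0.1481, +0.6296]
  T[1,:] = [+0.3500, +0.0000, -0.1750, +0.3125]
  T[2,:] = [-0.0897, -0.3974, +0.0000, -0.3590]
  T[3,:] = [+0.2632, +0.0921, -0.4868, +0.0000]
|roots of det(T-λI)|: 0.8405, 0.5591, 0.2786, 0.2786.
ρ = 0.8405; 0.8405 < 1, so it converges for any x₀.

yes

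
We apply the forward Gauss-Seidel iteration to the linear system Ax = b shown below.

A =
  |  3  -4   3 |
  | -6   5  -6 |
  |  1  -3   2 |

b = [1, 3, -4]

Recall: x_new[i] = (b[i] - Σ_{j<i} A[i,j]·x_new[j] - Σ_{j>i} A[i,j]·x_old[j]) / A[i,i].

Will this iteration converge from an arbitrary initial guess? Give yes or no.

Split A = D + L + U, D = diag(3, 5, 2).
T_GS = -(D+L)⁻¹U: row 0 first, T[0,2] = -(3)/(3) = -1.0000; later rows by forward substitution.
  T[0,:] = [+0.0000  +1.3333  -1.0000]
  T[1,:] = [+0.0000  +1.6000  -0.0000]
  T[2,:] = [+0.0000  +1.7333  +0.5000]
moduli |λ_i(T)| = 1.6000, 0.5000, 0.0000.
spectral radius ρ = 1.6000; 1.6000 > 1 ⇒ diverges.

no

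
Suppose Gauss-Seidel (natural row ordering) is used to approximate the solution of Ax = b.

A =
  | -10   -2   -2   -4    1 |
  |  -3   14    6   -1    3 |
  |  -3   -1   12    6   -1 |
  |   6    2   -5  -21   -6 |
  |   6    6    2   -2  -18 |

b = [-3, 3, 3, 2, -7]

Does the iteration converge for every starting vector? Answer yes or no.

yes

A = D + L + U where D = diag(-10, 14, 12, -21, -18).
T_GS = -(D+L)⁻¹U: row 0 first, T[0,3] = -(-4)/(-10) = -0.4000; later rows by forward substitution.
  T[0,:] = [+0.0000, -0.2000, -0.2000, -0.4000, +0.1000]
  T[1,:] = [+0.0000, -0.0429, -0.4714, -0.0143, -0.1929]
  T[2,:] = [+0.0000, -0.0536, -0.0893, -0.6012, +0.0923]
  T[3,:] = [+0.0000, -0.0485, -0.0808, +0.0275, -0.2975]
  T[4,:] = [+0.0000, -0.0815, -0.2248, -0.2079, +0.0124]
moduli |λ_i(T)| = 0.5284, 0.2396, 0.2396, 0.1346, 0.0000.
ρ = 0.5284; 0.5284 < 1, so it converges for any x₀.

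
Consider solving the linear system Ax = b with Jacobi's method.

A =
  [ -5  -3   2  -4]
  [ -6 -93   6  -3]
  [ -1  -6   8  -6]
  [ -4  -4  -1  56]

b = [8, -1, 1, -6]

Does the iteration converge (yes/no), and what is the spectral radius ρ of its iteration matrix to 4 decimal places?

yes, ρ = 0.2924

Split A = D + L + U, D = diag(-5, -93, 8, 56).
Jacobi: T = -D⁻¹(L+U), T[3,1] = -(-4)/(56) = +0.0714; T[3,3] = 0.
  T[0,:] = [+0.0000  -0.6000  +0.4000  -0.8000]
  T[1,:] = [-0.0645  +0.0000  +0.0645  -0.0323]
  T[2,:] = [+0.1250  +0.7500  +0.0000  +0.7500]
  T[3,:] = [+0.0714  +0.0714  +0.0179  +0.0000]
|eigenvalues of T|: 0.2924, 0.2084, 0.2084, 0.1191.
spectral radius ρ = 0.2924; 0.2924 < 1, so it converges for any x₀.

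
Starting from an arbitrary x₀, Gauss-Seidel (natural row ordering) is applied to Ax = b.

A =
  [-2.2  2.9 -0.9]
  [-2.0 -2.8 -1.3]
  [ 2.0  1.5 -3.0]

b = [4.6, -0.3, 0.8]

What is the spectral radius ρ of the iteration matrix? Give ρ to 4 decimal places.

A = D + L + U where D = diag(-2.2, -2.8, -3).
T_GS = -(D+L)⁻¹U: row 0 first, T[0,2] = -(-0.9)/(-2.2) = -0.4091; later rows by forward substitution.
  T[0,:] = [+0.0000 +1.3182 -0.4091]
  T[1,:] = [+0.0000 -0.9416 -0.1721]
  T[2,:] = [+0.0000 +0.4080 -0.3588]
|roots of det(T-λI)|: 0.7714, 0.5289, 0.0000.
ρ = 0.7714; 0.7714 < 1, so it converges for any x₀.

0.7714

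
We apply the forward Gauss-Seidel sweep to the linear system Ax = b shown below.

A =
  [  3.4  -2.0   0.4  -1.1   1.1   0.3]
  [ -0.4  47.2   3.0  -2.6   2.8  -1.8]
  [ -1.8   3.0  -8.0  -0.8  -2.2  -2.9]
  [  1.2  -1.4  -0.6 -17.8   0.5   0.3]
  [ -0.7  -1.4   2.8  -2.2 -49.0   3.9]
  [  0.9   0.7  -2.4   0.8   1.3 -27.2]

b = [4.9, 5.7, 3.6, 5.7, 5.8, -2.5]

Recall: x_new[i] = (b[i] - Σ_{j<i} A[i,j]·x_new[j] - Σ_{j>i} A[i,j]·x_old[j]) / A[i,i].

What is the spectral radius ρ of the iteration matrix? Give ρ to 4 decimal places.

Split A = D + L + U, D = diag(3.4, 47.2, -8, -17.8, -49, -27.2).
GS T = -(D+L)⁻¹U: row 0 first, T[0,3] = -(-1.1)/(3.4) = +0.3235; later rows by forward substitution.
  T[0,:] = [+0.0000, +0.5882, -0.1176, +0.3235, -0.3235, -0.0882]
  T[1,:] = [+0.0000, +0.0050, -0.0646, +0.0578, -0.0621, +0.0374]
  T[2,:] = [+0.0000, -0.1305, +0.0023, -0.1511, -0.2255, -0.3286]
  T[3,:] = [+0.0000, +0.0437, -0.0029, +0.0224, +0.0188, +0.0190]
  T[4,:] = [+0.0000, -0.0180, +0.0038, -0.0159, -0.0073, +0.0602]
  T[5,:] = [+0.0000, +0.0315, -0.0057, +0.0254, +0.0078, +0.0305]
|λ(T)| sorted: 0.1653, 0.0882, 0.0399, 0.0399, 0.0119, 0.0000.
spectral radius ρ = 0.1653; 0.1653 < 1 ⇒ converges.

0.1653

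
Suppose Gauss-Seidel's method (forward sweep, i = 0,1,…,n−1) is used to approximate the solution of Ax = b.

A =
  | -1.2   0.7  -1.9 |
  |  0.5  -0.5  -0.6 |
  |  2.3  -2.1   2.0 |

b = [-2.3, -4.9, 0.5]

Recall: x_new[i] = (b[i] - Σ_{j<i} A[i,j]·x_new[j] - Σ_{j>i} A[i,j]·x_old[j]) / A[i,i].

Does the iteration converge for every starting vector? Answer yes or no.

Write A = D+L+U with D = diag(-1.2, -0.5, 2).
GS T = -(D+L)⁻¹U: row 0 first, T[0,1] = -(0.7)/(-1.2) = +0.5833; later rows by forward substitution.
  T[0,:] = [+0.0000 +0.5833 -1.5833]
  T[1,:] = [+0.0000 +0.5833 -2.7833]
  T[2,:] = [+0.0000 -0.0583 -1.1017]
eigenvalue magnitudes: 1.1931, 0.6747, 0.0000.
ρ(T) = max|λ| = 1.1931; 1.1931 > 1 ⇒ diverges.

no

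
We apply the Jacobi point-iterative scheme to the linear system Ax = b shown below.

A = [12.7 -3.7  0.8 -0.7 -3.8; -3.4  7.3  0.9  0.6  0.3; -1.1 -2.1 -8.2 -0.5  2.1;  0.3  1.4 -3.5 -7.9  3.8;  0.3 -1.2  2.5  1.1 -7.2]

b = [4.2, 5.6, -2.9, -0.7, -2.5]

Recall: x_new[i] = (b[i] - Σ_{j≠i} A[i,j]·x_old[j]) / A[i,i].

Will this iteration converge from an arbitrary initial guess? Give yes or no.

yes

Let D = diag(12.7, 7.3, -8.2, -7.9, -7.2); L, U the strict triangles.
Jacobi: T = -D⁻¹(L+U), T[0,1] = -(-3.7)/(12.7) = +0.2913; T[0,0] = 0.
  T[0,:] = [+0.0000 +0.2913 -0.0630 +0.0551 +0.2992]
  T[1,:] = [+0.4658 +0.0000 -0.1233 -0.0822 -0.0411]
  T[2,:] = [-0.1341 -0.2561 +0.0000 -0.0610 +0.2561]
  T[3,:] = [+0.0380 +0.1772 -0.4430 +0.0000 +0.4810]
  T[4,:] = [+0.0417 -0.1667 +0.3472 +0.1528 +0.0000]
|roots of det(T-λI)|: 0.5342, 0.4073, 0.4073, 0.3889, 0.1352.
ρ = 0.5342; 0.5342 < 1, so it converges for any x₀.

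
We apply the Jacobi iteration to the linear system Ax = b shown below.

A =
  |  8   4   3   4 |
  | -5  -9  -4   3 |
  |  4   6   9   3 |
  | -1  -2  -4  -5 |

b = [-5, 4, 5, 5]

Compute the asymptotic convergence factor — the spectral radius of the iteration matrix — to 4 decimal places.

A = D + L + U where D = diag(8, -9, 9, -5).
Jacobi T = -D⁻¹(L+U): T[3,0] = -(-1)/(-5) = -0.2000; T[3,3] = 0.
  T[0,:] = [+0.0000  -0.5000  -0.3750  -0.5000]
  T[1,:] = [-0.5556  +0.0000  -0.4444  +0.3333]
  T[2,:] = [-0.4444  -0.6667  +0.0000  -0.3333]
  T[3,:] = [-0.2000  -0.4000  -0.8000  +0.0000]
|eigenvalues of T|: 1.1700, 0.7571, 0.2868, 0.2868.
ρ = 1.1700; 1.1700 > 1 ⇒ diverges.

1.1700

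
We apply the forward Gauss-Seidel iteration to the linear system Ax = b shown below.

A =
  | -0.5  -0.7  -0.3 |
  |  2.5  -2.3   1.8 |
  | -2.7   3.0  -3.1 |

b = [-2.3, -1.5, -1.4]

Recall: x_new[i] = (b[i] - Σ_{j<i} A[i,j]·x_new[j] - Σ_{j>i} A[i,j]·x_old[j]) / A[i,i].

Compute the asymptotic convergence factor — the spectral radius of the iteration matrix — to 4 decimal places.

Write A = D+L+U with D = diag(-0.5, -2.3, -3.1).
T_GS = -(D+L)⁻¹U: row 0 first, T[0,2] = -(-0.3)/(-0.5) = -0.6000; later rows by forward substitution.
  T[0,:] = [+0.0000  -1.4000  -0.6000]
  T[1,:] = [+0.0000  -1.5217  +0.1304]
  T[2,:] = [+0.0000  -0.2533  +0.6488]
eigenvalue magnitudes: 1.5064, 0.6335, 0.0000.
ρ = 1.5064; 1.5064 > 1, so it fails to converge.

1.5064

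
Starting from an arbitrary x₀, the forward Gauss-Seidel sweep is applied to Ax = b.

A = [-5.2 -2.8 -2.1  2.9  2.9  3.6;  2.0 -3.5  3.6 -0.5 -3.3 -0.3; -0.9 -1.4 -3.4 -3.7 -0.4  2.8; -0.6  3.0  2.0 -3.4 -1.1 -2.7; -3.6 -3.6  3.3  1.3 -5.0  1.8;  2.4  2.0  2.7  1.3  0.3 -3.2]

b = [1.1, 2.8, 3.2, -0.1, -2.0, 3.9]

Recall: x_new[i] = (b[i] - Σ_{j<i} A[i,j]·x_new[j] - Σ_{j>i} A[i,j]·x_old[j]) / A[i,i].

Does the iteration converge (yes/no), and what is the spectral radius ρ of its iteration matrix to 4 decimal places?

A = D + L + U where D = diag(-5.2, -3.5, -3.4, -3.4, -5, -3.2).
GS T = -(D+L)⁻¹U: row 0 first, T[0,3] = -(2.9)/(-5.2) = +0.5577; later rows by forward substitution.
  T[0,:] = [+0.0000, -0.5385, -0.4038, +0.5577, +0.5577, +0.6923]
  T[1,:] = [+0.0000, -0.3077, +0.7978, +0.1758, -0.6242, +0.3099]
  T[2,:] = [+0.0000, +0.2692, -0.2216, -1.3083, -0.0083, +0.5127]
  T[3,:] = [+0.0000, -0.0181, +0.6449, -0.7128, -0.9775, -0.3413]
  T[4,:] = [+0.0000, +0.7822, -0.2622, -1.5769, -0.2117, -0.1120]
  T[5,:] = [+0.0000, -0.3030, +0.2461, -1.0131, -0.3958, +0.9963]
|λ(T)| sorted: 1.6679, 1.0062, 0.4678, 0.4678, 0.1433, 0.0000.
ρ(T) = max|λ| = 1.6679; 1.6679 > 1, so it fails to converge.

no, ρ = 1.6679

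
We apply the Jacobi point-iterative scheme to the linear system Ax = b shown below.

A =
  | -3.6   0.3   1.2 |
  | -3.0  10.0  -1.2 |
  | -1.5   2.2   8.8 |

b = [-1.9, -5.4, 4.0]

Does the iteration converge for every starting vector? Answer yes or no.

Let D = diag(-3.6, 10, 8.8); L, U the strict triangles.
T_J = -D⁻¹(L+U): T[0,1] = -(0.3)/(-3.6) = +0.0833; T[0,0] = 0.
  T[0,:] = [+0.0000  +0.0833  +0.3333]
  T[1,:] = [+0.3000  +0.0000  +0.1200]
  T[2,:] = [+0.1705  -0.2500  +0.0000]
moduli |λ_i(T)| = 0.3454, 0.2597, 0.2597.
spectral radius ρ = 0.3454; 0.3454 < 1, so it converges for any x₀.

yes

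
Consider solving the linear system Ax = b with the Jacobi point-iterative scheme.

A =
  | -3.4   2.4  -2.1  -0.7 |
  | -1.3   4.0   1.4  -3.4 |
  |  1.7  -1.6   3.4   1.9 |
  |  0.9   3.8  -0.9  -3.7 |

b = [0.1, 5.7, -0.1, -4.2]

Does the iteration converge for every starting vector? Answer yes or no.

no

Diagonal D = diag(-3.4, 4, 3.4, -3.7); L, U strict lower/upper.
T_J = -D⁻¹(L+U): T[2,3] = -(1.9)/(3.4) = -0.5588; T[2,2] = 0.
  T[0,:] = [+0.0000, +0.7059, -0.6176, -0.2059]
  T[1,:] = [+0.3250, +0.0000, -0.3500, +0.8500]
  T[2,:] = [-0.5000, +0.4706, +0.0000, -0.5588]
  T[3,:] = [+0.2432, +1.0270, -0.2432, +0.0000]
|roots of det(T-λI)|: 1.1973, 0.9056, 0.5751, 0.2834.
spectral radius ρ = 1.1973; 1.1973 > 1 ⇒ diverges.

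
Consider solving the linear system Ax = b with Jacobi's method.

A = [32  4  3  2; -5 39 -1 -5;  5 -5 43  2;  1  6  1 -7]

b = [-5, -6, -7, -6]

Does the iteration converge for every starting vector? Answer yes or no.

Split A = D + L + U, D = diag(32, 39, 43, -7).
Jacobi: T = -D⁻¹(L+U), T[0,3] = -(2)/(32) = -0.0625; T[0,0] = 0.
  T[0,:] = [+0.0000  -0.1250  -0.0938  -0.0625]
  T[1,:] = [+0.1282  +0.0000  +0.0256  +0.1282]
  T[2,:] = [-0.1163  +0.1163  +0.0000  -0.0465]
  T[3,:] = [+0.1429  +0.8571  +0.1429  +0.0000]
|λ(T)| sorted: 0.3292, 0.1937, 0.1937, 0.0554.
spectral radius ρ = 0.3292; 0.3292 < 1: convergent.

yes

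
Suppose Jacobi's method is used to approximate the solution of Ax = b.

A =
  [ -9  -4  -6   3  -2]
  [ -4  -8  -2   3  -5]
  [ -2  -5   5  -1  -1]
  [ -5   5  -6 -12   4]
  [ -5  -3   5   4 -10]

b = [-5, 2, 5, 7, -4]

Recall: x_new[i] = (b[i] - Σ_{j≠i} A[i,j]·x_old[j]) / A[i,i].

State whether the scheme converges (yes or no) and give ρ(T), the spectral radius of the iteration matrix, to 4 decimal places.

Write A = D+L+U with D = diag(-9, -8, 5, -12, -10).
T_J = -D⁻¹(L+U): T[0,4] = -(-2)/(-9) = -0.2222; T[0,0] = 0.
  T[0,:] = [+0.0000 -0.4444 -0.6667 +0.3333 -0.2222]
  T[1,:] = [-0.5000 +0.0000 -0.2500 +0.3750 -0.6250]
  T[2,:] = [+0.4000 +1.0000 +0.0000 +0.2000 +0.2000]
  T[3,:] = [-0.4167 +0.4167 -0.5000 +0.0000 +0.3333]
  T[4,:] = [-0.5000 -0.3000 +0.5000 +0.4000 +0.0000]
eigenvalue magnitudes: 1.1215, 0.8325, 0.8325, 0.6528, 0.6528.
ρ(T) = max|λ| = 1.1215; 1.1215 > 1: divergent.

no, ρ = 1.1215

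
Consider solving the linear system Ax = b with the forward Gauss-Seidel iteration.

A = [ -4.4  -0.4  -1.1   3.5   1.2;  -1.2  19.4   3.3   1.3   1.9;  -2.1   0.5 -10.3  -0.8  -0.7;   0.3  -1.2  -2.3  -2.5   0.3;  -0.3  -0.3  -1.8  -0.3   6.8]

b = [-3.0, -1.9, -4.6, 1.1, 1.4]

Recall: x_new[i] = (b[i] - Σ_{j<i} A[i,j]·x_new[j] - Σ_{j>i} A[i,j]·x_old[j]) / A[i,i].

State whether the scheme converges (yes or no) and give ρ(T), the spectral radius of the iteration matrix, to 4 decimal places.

A = D + L + U where D = diag(-4.4, 19.4, -10.3, -2.5, 6.8).
Gauss-Seidel: T = -(D+L)⁻¹U, row 0 first, T[0,3] = -(3.5)/(-4.4) = +0.7955; later rows by forward substitution.
  T[0,:] = [+0.0000  -0.0909  -0.2500  +0.7955  +0.2727]
  T[1,:] = [+0.0000  -0.0056  -0.1856  -0.0178  -0.0811]
  T[2,:] = [+0.0000  +0.0183  +0.0420  -0.2407  -0.1275]
  T[3,:] = [+0.0000  -0.0250  +0.0205  +0.3255  +0.3089]
  T[4,:] = [+0.0000  -0.0005  -0.0072  -0.0151  -0.0117]
eigenvalue magnitudes: 0.2835, 0.0706, 0.0178, 0.0178, 0.0000.
ρ(T) = max|λ| = 0.2835; 0.2835 < 1: convergent.

yes, ρ = 0.2835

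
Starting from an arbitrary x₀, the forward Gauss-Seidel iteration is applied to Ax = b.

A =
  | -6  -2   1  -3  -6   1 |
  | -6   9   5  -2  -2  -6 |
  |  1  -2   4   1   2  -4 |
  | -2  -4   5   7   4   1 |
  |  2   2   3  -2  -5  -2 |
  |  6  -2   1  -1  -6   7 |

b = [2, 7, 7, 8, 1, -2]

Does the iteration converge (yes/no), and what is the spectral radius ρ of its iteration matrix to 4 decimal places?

Diagonal D = diag(-6, 9, 4, 7, -5, 7); L, U strict lower/upper.
T_GS = -(D+L)⁻¹U: row 0 first, T[0,3] = -(-3)/(-6) = -0.5000; later rows by forward substitution.
  T[0,:] = [+0.0000, -0.3333, +0.1667, -0.5000, -1.0000, +0.1667]
  T[1,:] = [+0.0000, -0.2222, -0.4444, -0.1111, -0.4444, +0.7778]
  T[2,:] = [+0.0000, -0.0278, -0.2639, -0.1806, -0.4722, +1.3472]
  T[3,:] = [+0.0000, -0.2024, -0.0179, -0.0774, -0.7738, -0.6131]
  T[4,:] = [+0.0000, -0.1579, -0.2623, -0.3218, -0.5516, +1.0313]
  T[5,:] = [+0.0000, +0.0619, -0.4595, +0.1357, +0.2143, +0.6833]
|eigenvalues of T|: 1.1924, 0.6573, 0.6573, 0.2244, 0.0784, 0.0000.
spectral radius ρ = 1.1924; 1.1924 > 1 ⇒ diverges.

no, ρ = 1.1924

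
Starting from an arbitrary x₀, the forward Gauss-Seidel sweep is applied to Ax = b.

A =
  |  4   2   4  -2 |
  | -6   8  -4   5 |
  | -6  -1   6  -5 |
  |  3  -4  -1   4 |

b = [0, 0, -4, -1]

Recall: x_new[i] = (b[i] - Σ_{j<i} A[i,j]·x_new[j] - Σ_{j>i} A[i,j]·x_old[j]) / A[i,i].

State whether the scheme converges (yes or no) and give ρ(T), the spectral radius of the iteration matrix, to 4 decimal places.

Write A = D+L+U with D = diag(4, 8, 6, 4).
T_GS = -(D+L)⁻¹U: row 0 first, T[0,2] = -(4)/(4) = -1.0000; later rows by forward substitution.
  T[0,:] = [+0.0000  -0.5000  -1.0000  +0.5000]
  T[1,:] = [+0.0000  -0.3750  -0.2500  -0.2500]
  T[2,:] = [+0.0000  -0.5625  -1.0417  +1.2917]
  T[3,:] = [+0.0000  -0.1406  +0.2396  -0.3021]
|roots of det(T-λI)|: 1.4013, 0.5284, 0.2110, 0.0000.
ρ = 1.4013; 1.4013 > 1: divergent.

no, ρ = 1.4013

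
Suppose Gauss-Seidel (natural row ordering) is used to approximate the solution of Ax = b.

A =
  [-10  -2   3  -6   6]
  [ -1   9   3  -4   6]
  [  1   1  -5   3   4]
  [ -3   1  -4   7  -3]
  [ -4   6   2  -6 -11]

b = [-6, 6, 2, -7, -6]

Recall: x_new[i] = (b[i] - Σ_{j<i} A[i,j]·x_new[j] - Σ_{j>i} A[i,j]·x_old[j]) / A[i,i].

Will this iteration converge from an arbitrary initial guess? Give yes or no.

Write A = D+L+U with D = diag(-10, 9, -5, 7, -11).
GS T = -(D+L)⁻¹U: row 0 first, T[0,3] = -(-6)/(-10) = -0.6000; later rows by forward substitution.
  T[0,:] = [+0.0000, -0.2000, +0.3000, -0.6000, +0.6000]
  T[1,:] = [+0.0000, -0.0222, -0.3000, +0.3778, -0.6000]
  T[2,:] = [+0.0000, -0.0444, +0.0000, +0.5556, +0.8000]
  T[3,:] = [+0.0000, -0.1079, +0.1714, +0.0063, +1.2286]
  T[4,:] = [+0.0000, +0.1114, -0.3662, +0.5218, -1.0701]
moduli |λ_i(T)| = 1.3465, 0.2251, 0.2251, 0.0914, 0.0000.
ρ = 1.3465; 1.3465 > 1 ⇒ diverges.

no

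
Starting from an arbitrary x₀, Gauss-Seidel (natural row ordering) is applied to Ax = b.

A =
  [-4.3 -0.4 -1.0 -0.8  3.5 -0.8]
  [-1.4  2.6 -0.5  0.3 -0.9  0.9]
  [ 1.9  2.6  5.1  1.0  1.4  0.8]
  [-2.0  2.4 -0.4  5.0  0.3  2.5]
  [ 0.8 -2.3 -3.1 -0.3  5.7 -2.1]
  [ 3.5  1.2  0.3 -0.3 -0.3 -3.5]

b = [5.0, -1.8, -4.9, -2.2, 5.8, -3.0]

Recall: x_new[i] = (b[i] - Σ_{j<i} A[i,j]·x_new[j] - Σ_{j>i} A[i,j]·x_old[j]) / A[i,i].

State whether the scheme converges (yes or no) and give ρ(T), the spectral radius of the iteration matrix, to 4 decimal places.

Let D = diag(-4.3, 2.6, 5.1, 5, 5.7, -3.5); L, U the strict triangles.
GS T = -(D+L)⁻¹U: row 0 first, T[0,4] = -(3.5)/(-4.3) = +0.8140; later rows by forward substitution.
  T[0,:] = [+0.0000 -0.0930 -0.2326 -0.1860 +0.8140 -0.1860]
  T[1,:] = [+0.0000 -0.0501 +0.0671 -0.2156 +0.7844 -0.4463]
  T[2,:] = [+0.0000 +0.0602 +0.0524 -0.0169 -0.9777 +0.1400]
  T[3,:] = [+0.0000 -0.0084 -0.1210 +0.0277 -0.1892 -0.3490]
  T[4,:] = [+0.0000 +0.0251 +0.0819 -0.0686 -0.3394 +0.2722]
  T[5,:] = [+0.0000 -0.1065 -0.2017 -0.2579 +1.0444 -0.3205]
|roots of det(T-λI)|: 0.8296, 0.4198, 0.2546, 0.0516, 0.0170, 0.0000.
ρ(T) = max|λ| = 0.8296; 0.8296 < 1 ⇒ converges.

yes, ρ = 0.8296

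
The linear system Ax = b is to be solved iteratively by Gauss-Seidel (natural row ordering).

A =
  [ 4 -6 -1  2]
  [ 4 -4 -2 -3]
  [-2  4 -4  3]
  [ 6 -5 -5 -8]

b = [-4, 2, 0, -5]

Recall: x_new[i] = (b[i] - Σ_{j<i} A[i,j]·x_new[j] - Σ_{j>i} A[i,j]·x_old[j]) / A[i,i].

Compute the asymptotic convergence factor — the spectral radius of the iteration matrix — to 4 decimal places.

Write A = D+L+U with D = diag(4, -4, -4, -8).
Gauss-Seidel: T = -(D+L)⁻¹U, row 0 first, T[0,3] = -(2)/(4) = -0.5000; later rows by forward substitution.
  T[0,:] = [+0.0000 +1.5000 +0.2500 -0.5000]
  T[1,:] = [+0.0000 +1.5000 -0.2500 -1.2500]
  T[2,:] = [+0.0000 +0.7500 -0.3750 -0.2500]
  T[3,:] = [+0.0000 -0.2812 +0.5781 +0.5625]
|roots of det(T-λI)|: 1.4526, 0.6690, 0.4341, 0.0000.
ρ = 1.4526; 1.4526 > 1 ⇒ diverges.

1.4526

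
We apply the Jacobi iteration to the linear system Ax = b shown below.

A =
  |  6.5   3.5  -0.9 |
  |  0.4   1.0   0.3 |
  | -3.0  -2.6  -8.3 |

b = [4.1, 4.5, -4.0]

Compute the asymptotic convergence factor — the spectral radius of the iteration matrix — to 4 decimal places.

0.5750

A = D + L + U where D = diag(6.5, 1, -8.3).
T_J = -D⁻¹(L+U): T[2,1] = -(-2.6)/(-8.3) = -0.3133; T[2,2] = 0.
  T[0,:] = [+0.0000  -0.5385  +0.1385]
  T[1,:] = [-0.4000  +0.0000  -0.3000]
  T[2,:] = [-0.3614  -0.3133  +0.0000]
|λ(T)| sorted: 0.5750, 0.3938, 0.1812.
ρ = 0.5750; 0.5750 < 1, so it converges for any x₀.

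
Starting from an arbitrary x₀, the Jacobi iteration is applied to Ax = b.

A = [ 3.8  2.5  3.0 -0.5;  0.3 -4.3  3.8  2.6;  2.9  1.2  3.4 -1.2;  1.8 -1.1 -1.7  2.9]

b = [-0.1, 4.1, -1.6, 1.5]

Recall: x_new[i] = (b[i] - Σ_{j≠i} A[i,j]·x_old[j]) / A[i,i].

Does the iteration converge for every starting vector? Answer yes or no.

Diagonal D = diag(3.8, -4.3, 3.4, 2.9); L, U strict lower/upper.
Jacobi: T = -D⁻¹(L+U), T[2,1] = -(1.2)/(3.4) = -0.3529; T[2,2] = 0.
  T[0,:] = [+0.0000, -0.6579, -0.7895, +0.1316]
  T[1,:] = [+0.0698, +0.0000, +0.8837, +0.6047]
  T[2,:] = [-0.8529, -0.3529, +0.0000, +0.3529]
  T[3,:] = [-0.6207, +0.3793, +0.5862, +0.0000]
|eigenvalues of T|: 1.1850, 0.8532, 0.8532, 0.0051.
ρ = 1.1850; 1.1850 > 1: divergent.

no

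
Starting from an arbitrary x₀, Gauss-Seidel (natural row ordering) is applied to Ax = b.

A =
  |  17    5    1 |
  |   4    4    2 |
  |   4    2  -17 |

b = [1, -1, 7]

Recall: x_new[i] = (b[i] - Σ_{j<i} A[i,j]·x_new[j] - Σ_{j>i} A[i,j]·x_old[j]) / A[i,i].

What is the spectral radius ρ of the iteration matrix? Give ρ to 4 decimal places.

0.3325

Write A = D+L+U with D = diag(17, 4, -17).
Gauss-Seidel: T = -(D+L)⁻¹U, row 0 first, T[0,1] = -(5)/(17) = -0.2941; later rows by forward substitution.
  T[0,:] = [+0.0000, -0.2941, -0.0588]
  T[1,:] = [+0.0000, +0.2941, -0.4412]
  T[2,:] = [+0.0000, -0.0346, -0.0657]
moduli |λ_i(T)| = 0.3325, 0.1041, 0.0000.
ρ = 0.3325; 0.3325 < 1, so it converges for any x₀.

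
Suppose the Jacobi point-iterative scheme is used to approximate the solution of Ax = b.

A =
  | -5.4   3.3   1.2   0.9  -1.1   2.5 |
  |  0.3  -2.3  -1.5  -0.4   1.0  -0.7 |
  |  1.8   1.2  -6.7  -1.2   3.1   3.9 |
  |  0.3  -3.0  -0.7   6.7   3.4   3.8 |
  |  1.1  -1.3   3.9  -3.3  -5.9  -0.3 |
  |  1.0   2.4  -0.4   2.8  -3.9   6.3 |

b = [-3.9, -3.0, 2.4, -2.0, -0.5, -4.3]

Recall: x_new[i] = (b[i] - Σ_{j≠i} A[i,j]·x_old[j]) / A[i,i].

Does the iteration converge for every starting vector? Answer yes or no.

Split A = D + L + U, D = diag(-5.4, -2.3, -6.7, 6.7, -5.9, 6.3).
Jacobi T = -D⁻¹(L+U): T[4,1] = -(-1.3)/(-5.9) = -0.2203; T[4,4] = 0.
  T[0,:] = [+0.0000, +0.6111, +0.2222, +0.1667, -0.2037, +0.4630]
  T[1,:] = [+0.1304, +0.0000, -0.6522, -0.1739, +0.4348, -0.3043]
  T[2,:] = [+0.2687, +0.1791, +0.0000, -0.1791, +0.4627, +0.5821]
  T[3,:] = [-0.0448, +0.4478, +0.1045, +0.0000, -0.5075, -0.5672]
  T[4,:] = [+0.1864, -0.2203, +0.6610, -0.5593, +0.0000, -0.0508]
  T[5,:] = [-0.1587, -0.3810, +0.0635, -0.4444, +0.6190, +0.0000]
|eigenvalues of T|: 1.1963, 0.6750, 0.6750, 0.6207, 0.1591, 0.1591.
ρ = 1.1963; 1.1963 > 1 ⇒ diverges.

no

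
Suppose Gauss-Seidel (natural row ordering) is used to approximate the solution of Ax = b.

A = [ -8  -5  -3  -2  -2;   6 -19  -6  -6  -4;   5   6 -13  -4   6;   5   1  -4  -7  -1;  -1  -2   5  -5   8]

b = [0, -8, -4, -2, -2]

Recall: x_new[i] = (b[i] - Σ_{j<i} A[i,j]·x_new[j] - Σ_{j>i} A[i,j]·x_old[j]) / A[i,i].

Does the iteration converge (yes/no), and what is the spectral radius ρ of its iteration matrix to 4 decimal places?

Split A = D + L + U, D = diag(-8, -19, -13, -7, 8).
Gauss-Seidel: T = -(D+L)⁻¹U, row 0 first, T[0,1] = -(-5)/(-8) = -0.6250; later rows by forward substitution.
  T[0,:] = [+0.0000, -0.6250, -0.3750, -0.2500, -0.2500]
  T[1,:] = [+0.0000, -0.1974, -0.4342, -0.3947, -0.2895]
  T[2,:] = [+0.0000, -0.3315, -0.3446, -0.5860, +0.2318]
  T[3,:] = [+0.0000, -0.2852, -0.1330, +0.0999, -0.4952]
  T[4,:] = [+0.0000, -0.0985, -0.0231, +0.2988, -0.5580]
eigenvalue magnitudes: 0.8638, 0.3281, 0.2101, 0.0182, 0.0000.
ρ(T) = max|λ| = 0.8638; 0.8638 < 1: convergent.

yes, ρ = 0.8638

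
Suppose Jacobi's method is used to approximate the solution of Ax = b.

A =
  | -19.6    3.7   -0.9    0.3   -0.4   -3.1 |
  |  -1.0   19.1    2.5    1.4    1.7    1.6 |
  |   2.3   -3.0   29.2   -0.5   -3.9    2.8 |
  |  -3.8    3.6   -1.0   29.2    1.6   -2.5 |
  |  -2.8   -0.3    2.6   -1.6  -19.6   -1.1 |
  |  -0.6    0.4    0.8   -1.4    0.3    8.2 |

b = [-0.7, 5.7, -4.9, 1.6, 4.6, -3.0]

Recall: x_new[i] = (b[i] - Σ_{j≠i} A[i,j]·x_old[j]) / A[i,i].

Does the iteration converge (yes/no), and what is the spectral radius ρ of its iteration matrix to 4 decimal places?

Diagonal D = diag(-19.6, 19.1, 29.2, 29.2, -19.6, 8.2); L, U strict lower/upper.
T_J = -D⁻¹(L+U): T[5,3] = -(-1.4)/(8.2) = +0.1707; T[5,5] = 0.
  T[0,:] = [+0.0000 +0.1888 -0.0459 +0.0153 -0.0204 -0.1582]
  T[1,:] = [+0.0524 +0.0000 -0.1309 -0.0733 -0.0890 -0.0838]
  T[2,:] = [-0.0788 +0.1027 +0.0000 +0.0171 +0.1336 -0.0959]
  T[3,:] = [+0.1301 -0.1233 +0.0342 +0.0000 -0.0548 +0.0856]
  T[4,:] = [-0.1429 -0.0153 +0.1327 -0.0816 +0.0000 -0.0561]
  T[5,:] = [+0.0732 -0.0488 -0.0976 +0.1707 -0.0366 +0.0000]
|λ(T)| sorted: 0.2103, 0.1624, 0.1624, 0.1482, 0.1482, 0.1067.
ρ(T) = max|λ| = 0.2103; 0.2103 < 1: convergent.

yes, ρ = 0.2103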